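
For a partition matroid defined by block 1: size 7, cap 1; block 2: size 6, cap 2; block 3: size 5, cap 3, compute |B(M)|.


A basis picks exactly ci elements from block i.
Number of bases = product of C(|Si|, ci).
= C(7,1) * C(6,2) * C(5,3)
= 7 * 15 * 10
= 1050.

1050


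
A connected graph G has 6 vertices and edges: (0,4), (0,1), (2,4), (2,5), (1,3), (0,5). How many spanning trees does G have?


By Kirchhoff's matrix tree theorem, the number of spanning trees equals
the determinant of any cofactor of the Laplacian matrix L.
G has 6 vertices and 6 edges.
Computing the (5 x 5) cofactor determinant gives 4.

4


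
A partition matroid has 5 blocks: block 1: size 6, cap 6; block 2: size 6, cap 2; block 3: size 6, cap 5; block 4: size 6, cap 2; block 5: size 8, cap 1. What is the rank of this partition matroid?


Rank of a partition matroid = sum of min(|Si|, ci) for each block.
= min(6,6) + min(6,2) + min(6,5) + min(6,2) + min(8,1)
= 6 + 2 + 5 + 2 + 1
= 16.

16


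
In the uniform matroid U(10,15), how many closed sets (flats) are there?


Flats of U(10,15): every subset of size < 10 is a flat, plus E itself.
Count = (15 choose 0) + (15 choose 1) + (15 choose 2) + (15 choose 3) + (15 choose 4) + (15 choose 5) + (15 choose 6) + (15 choose 7) + (15 choose 8) + (15 choose 9) + 1
     = 1 + 15 + 105 + 455 + 1365 + 3003 + 5005 + 6435 + 6435 + 5005 + 1
     = 27825.

27825


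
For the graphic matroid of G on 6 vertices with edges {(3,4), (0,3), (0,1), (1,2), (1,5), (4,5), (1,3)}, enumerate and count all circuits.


A circuit in a graphic matroid = edge set of a simple cycle.
G has 6 vertices and 7 edges.
Enumerating all minimal edge subsets forming cycles...
Total circuits found: 3.

3


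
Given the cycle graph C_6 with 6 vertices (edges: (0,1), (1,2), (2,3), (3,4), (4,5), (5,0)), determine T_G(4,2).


T(C_6; x,y) = x + x^2 + ... + x^(5) + y.
T(4,2) = 4^1 + 4^2 + 4^3 + 4^4 + 4^5 + 2
= 4 + 16 + 64 + 256 + 1024 + 2
= 1366.

1366


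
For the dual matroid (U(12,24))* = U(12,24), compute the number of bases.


The dual of U(r,n) is U(n-r, n) = U(12,24).
Bases of U(12,24) are all (12)-element subsets.
|B(M*)| = C(24,12) = 24! / (12! * 12!) = 2704156.

2704156


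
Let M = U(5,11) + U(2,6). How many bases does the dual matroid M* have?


(M1+M2)* = M1* + M2*.
M1* = U(6,11), bases: C(11,6) = 462.
M2* = U(4,6), bases: C(6,4) = 15.
|B(M*)| = 462 * 15 = 6930.

6930


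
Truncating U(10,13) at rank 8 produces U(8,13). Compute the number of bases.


Truncating U(10,13) to rank 8 gives U(8,13).
Bases of U(8,13) are all 8-element subsets of 13 elements.
Number of bases = (13 choose 8) = 1287.

1287


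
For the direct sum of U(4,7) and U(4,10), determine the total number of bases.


Bases of a direct sum M1 + M2: |B| = |B(M1)| * |B(M2)|.
|B(U(4,7))| = C(7,4) = 35.
|B(U(4,10))| = C(10,4) = 210.
Total bases = 35 * 210 = 7350.

7350


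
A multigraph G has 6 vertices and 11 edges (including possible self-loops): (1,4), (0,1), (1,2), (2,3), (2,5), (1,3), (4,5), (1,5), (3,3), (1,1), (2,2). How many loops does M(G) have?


In a graphic matroid, a loop is a self-loop edge (u,u) with rank 0.
Examining all 11 edges for self-loops...
Self-loops found: (3,3), (1,1), (2,2)
Number of loops = 3.

3


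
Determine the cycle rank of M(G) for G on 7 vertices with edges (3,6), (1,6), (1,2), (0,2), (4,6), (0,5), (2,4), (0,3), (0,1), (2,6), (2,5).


Cycle rank (nullity) = |E| - r(M) = |E| - (|V| - c).
|E| = 11, |V| = 7, c = 1.
Nullity = 11 - (7 - 1) = 11 - 6 = 5.

5


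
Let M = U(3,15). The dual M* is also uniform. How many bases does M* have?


The dual of U(r,n) is U(n-r, n) = U(12,15).
Bases of U(12,15) are all (12)-element subsets.
|B(M*)| = C(15,12) = 455.

455


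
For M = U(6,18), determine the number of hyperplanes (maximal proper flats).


Hyperplanes of U(6,18) are flats of rank 5.
In a uniform matroid, these are exactly the (5)-element subsets.
Count = C(18,5) = 18! / (5! * 13!) = 8568.

8568


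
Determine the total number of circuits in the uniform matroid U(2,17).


In U(2,17), circuits are the (3)-element subsets.
Any set of 3 elements is dependent, and removing any one element gives
an independent set of size 2, so it is a minimal dependent set.
Number of circuits = (17 choose 3) = 680.

680


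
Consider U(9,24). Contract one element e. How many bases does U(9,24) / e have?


Contracting e from U(9,24) gives U(8,23).
Bases of U(8,23) = C(23,8) = 490314.

490314


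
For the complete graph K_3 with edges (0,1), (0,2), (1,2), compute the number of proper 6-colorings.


P(K_3, k) = k(k-1)(k-2)...(k-2).
P(6) = (6) * (5) * (4) = 120.

120


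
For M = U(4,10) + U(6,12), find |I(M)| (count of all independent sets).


For a direct sum, |I(M1+M2)| = |I(M1)| * |I(M2)|.
|I(U(4,10))| = sum C(10,k) for k=0..4 = 386.
|I(U(6,12))| = sum C(12,k) for k=0..6 = 2510.
Total = 386 * 2510 = 968860.

968860


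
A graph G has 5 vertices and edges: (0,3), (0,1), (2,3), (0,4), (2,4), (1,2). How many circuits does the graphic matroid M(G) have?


A circuit in a graphic matroid = edge set of a simple cycle.
G has 5 vertices and 6 edges.
Enumerating all minimal edge subsets forming cycles...
Total circuits found: 3.

3


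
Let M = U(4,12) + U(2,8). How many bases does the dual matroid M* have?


(M1+M2)* = M1* + M2*.
M1* = U(8,12), bases: C(12,8) = 495.
M2* = U(6,8), bases: C(8,6) = 28.
|B(M*)| = 495 * 28 = 13860.

13860


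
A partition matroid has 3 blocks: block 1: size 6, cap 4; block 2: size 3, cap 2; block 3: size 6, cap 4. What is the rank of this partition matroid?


Rank of a partition matroid = sum of min(|Si|, ci) for each block.
= min(6,4) + min(3,2) + min(6,4)
= 4 + 2 + 4
= 10.

10


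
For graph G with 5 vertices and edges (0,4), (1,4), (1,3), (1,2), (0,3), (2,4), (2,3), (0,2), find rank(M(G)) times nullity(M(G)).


r(M) = |V| - c = 5 - 1 = 4.
nullity = |E| - r(M) = 8 - 4 = 4.
Product = 4 * 4 = 16.

16


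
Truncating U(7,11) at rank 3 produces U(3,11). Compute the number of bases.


Truncating U(7,11) to rank 3 gives U(3,11).
Bases of U(3,11) are all 3-element subsets of 11 elements.
Number of bases = C(11,3) = (11 * 10 * 9) / (1 * 2 * 3) = 165.

165


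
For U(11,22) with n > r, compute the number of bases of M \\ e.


Deleting e from U(11,22) gives U(11,21) since n > r.
Bases of U(11,21) = C(21,11) = 21! / (11! * 10!) = 352716.

352716


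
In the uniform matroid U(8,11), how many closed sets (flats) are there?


Flats of U(8,11): every subset of size < 8 is a flat, plus E itself.
Count = C(11,0) + C(11,1) + C(11,2) + C(11,3) + C(11,4) + C(11,5) + C(11,6) + C(11,7) + 1
     = 1 + 11 + 55 + 165 + 330 + 462 + 462 + 330 + 1
     = 1817.

1817


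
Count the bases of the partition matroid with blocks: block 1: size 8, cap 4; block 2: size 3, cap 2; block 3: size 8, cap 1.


A basis picks exactly ci elements from block i.
Number of bases = product of C(|Si|, ci).
= C(8,4) * C(3,2) * C(8,1)
= 70 * 3 * 8
= 1680.

1680


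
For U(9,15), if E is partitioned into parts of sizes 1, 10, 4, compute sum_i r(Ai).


r(Ai) = min(|Ai|, 9) for each part.
Sum = min(1,9) + min(10,9) + min(4,9)
    = 1 + 9 + 4
    = 14.

14


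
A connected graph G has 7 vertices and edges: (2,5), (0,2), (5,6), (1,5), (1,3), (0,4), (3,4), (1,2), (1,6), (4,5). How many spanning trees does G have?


By Kirchhoff's matrix tree theorem, the number of spanning trees equals
the determinant of any cofactor of the Laplacian matrix L.
G has 7 vertices and 10 edges.
Computing the (6 x 6) cofactor determinant gives 89.

89


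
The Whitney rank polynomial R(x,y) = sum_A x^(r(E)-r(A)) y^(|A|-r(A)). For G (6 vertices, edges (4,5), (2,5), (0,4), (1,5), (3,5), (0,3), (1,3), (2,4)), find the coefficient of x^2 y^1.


R(x,y) = sum over A in 2^E of x^(r(E)-r(A)) * y^(|A|-r(A)).
G has 6 vertices, 8 edges. r(E) = 5.
Enumerate all 2^8 = 256 subsets.
Count subsets with r(E)-r(A)=2 and |A|-r(A)=1: 11.

11


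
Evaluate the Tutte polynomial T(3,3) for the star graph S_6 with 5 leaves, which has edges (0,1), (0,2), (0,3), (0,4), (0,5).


A star on 6 vertices is a tree with 5 edges.
T(x,y) = x^(5) for any tree.
T(3,3) = 3^5 = 243.

243


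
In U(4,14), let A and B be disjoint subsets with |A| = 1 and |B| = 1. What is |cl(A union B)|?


|A union B| = 1 + 1 = 2 (disjoint).
In U(4,14), cl(S) = S if |S| < 4, else cl(S) = E.
Since 2 < 4, cl(A union B) = A union B.
|cl(A union B)| = 2.

2


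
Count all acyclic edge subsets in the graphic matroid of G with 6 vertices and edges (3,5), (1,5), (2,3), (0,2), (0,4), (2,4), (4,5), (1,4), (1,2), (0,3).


An independent set in a graphic matroid is an acyclic edge subset.
G has 6 vertices and 10 edges.
Enumerate all 2^10 = 1024 subsets, checking for acyclicity.
Total independent sets = 478.

478


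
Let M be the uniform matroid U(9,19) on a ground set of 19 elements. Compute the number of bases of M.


Bases of U(9,19) are all 9-element subsets of the 19-element ground set.
Number of bases = C(19,9).
C(19,9) = 19! / (9! * 10!) = 92378.

92378


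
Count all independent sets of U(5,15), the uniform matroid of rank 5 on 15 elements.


Independent sets of U(5,15) are all subsets of size <= 5.
Count = (15 choose 0) + (15 choose 1) + (15 choose 2) + (15 choose 3) + (15 choose 4) + (15 choose 5)
     = 1 + 15 + 105 + 455 + 1365 + 3003
     = 4944.

4944


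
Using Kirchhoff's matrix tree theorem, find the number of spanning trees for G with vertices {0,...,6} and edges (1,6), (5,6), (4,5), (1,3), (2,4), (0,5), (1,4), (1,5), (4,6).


By Kirchhoff's matrix tree theorem, the number of spanning trees equals
the determinant of any cofactor of the Laplacian matrix L.
G has 7 vertices and 9 edges.
Computing the (6 x 6) cofactor determinant gives 16.

16


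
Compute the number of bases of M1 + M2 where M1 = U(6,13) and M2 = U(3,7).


Bases of a direct sum M1 + M2: |B| = |B(M1)| * |B(M2)|.
|B(U(6,13))| = C(13,6) = 1716.
|B(U(3,7))| = C(7,3) = 35.
Total bases = 1716 * 35 = 60060.

60060


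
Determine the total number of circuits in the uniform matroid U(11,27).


In U(11,27), circuits are the (12)-element subsets.
Any set of 12 elements is dependent, and removing any one element gives
an independent set of size 11, so it is a minimal dependent set.
Number of circuits = C(27,12) = 27! / (12! * 15!) = 17383860.

17383860


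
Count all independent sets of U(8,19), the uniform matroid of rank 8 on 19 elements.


Independent sets of U(8,19) are all subsets of size <= 8.
Count = C(19,0) + C(19,1) + C(19,2) + C(19,3) + C(19,4) + C(19,5) + C(19,6) + C(19,7) + C(19,8)
     = 1 + 19 + 171 + 969 + 3876 + 11628 + 27132 + 50388 + 75582
     = 169766.

169766


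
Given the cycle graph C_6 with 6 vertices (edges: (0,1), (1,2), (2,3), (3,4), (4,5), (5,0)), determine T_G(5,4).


T(C_6; x,y) = x + x^2 + ... + x^(5) + y.
T(5,4) = 5^1 + 5^2 + 5^3 + 5^4 + 5^5 + 4
= 5 + 25 + 125 + 625 + 3125 + 4
= 3909.

3909


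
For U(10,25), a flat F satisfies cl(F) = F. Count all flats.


Flats of U(10,25): every subset of size < 10 is a flat, plus E itself.
Count = C(25,0) + C(25,1) + C(25,2) + C(25,3) + C(25,4) + C(25,5) + C(25,6) + C(25,7) + C(25,8) + C(25,9) + 1
     = 1 + 25 + 300 + 2300 + 12650 + 53130 + 177100 + 480700 + 1081575 + 2042975 + 1
     = 3850757.

3850757


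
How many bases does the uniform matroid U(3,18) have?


Bases of U(3,18) are all 3-element subsets of the 18-element ground set.
Number of bases = C(18,3).
C(18,3) = 18! / (3! * 15!) = 816.

816


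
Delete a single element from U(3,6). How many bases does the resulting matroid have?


Deleting e from U(3,6) gives U(3,5) since n > r.
Bases of U(3,5) = (5 choose 3) = 10.

10


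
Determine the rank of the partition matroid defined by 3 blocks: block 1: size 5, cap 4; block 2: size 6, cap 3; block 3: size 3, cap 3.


Rank of a partition matroid = sum of min(|Si|, ci) for each block.
= min(5,4) + min(6,3) + min(3,3)
= 4 + 3 + 3
= 10.

10


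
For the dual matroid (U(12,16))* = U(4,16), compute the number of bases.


The dual of U(r,n) is U(n-r, n) = U(4,16).
Bases of U(4,16) are all (4)-element subsets.
|B(M*)| = (16 choose 4) = 1820.

1820


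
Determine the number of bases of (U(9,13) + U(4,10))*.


(M1+M2)* = M1* + M2*.
M1* = U(4,13), bases: C(13,4) = 715.
M2* = U(6,10), bases: C(10,6) = 210.
|B(M*)| = 715 * 210 = 150150.

150150


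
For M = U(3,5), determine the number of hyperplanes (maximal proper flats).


Hyperplanes of U(3,5) are flats of rank 2.
In a uniform matroid, these are exactly the (2)-element subsets.
Count = C(5,2) = (5 * 4) / (1 * 2) = 10.

10


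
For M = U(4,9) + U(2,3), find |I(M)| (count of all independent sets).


For a direct sum, |I(M1+M2)| = |I(M1)| * |I(M2)|.
|I(U(4,9))| = sum C(9,k) for k=0..4 = 256.
|I(U(2,3))| = sum C(3,k) for k=0..2 = 7.
Total = 256 * 7 = 1792.

1792


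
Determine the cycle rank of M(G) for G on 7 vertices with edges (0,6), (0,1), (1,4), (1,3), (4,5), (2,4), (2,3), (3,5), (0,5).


Cycle rank (nullity) = |E| - r(M) = |E| - (|V| - c).
|E| = 9, |V| = 7, c = 1.
Nullity = 9 - (7 - 1) = 9 - 6 = 3.

3


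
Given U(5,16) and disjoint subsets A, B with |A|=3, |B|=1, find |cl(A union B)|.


|A union B| = 3 + 1 = 4 (disjoint).
In U(5,16), cl(S) = S if |S| < 5, else cl(S) = E.
Since 4 < 5, cl(A union B) = A union B.
|cl(A union B)| = 4.

4


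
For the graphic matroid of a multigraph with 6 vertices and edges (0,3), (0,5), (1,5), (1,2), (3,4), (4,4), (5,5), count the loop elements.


In a graphic matroid, a loop is a self-loop edge (u,u) with rank 0.
Examining all 7 edges for self-loops...
Self-loops found: (4,4), (5,5)
Number of loops = 2.

2


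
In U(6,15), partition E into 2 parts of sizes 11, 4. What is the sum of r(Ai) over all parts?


r(Ai) = min(|Ai|, 6) for each part.
Sum = min(11,6) + min(4,6)
    = 6 + 4
    = 10.

10


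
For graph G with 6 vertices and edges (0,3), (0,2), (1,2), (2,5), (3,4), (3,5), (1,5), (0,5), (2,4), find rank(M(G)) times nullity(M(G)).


r(M) = |V| - c = 6 - 1 = 5.
nullity = |E| - r(M) = 9 - 5 = 4.
Product = 5 * 4 = 20.

20


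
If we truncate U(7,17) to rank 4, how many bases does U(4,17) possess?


Truncating U(7,17) to rank 4 gives U(4,17).
Bases of U(4,17) are all 4-element subsets of 17 elements.
Number of bases = C(17,4) = (17 * 16 * 15 * 14) / (1 * 2 * 3 * 4) = 2380.

2380


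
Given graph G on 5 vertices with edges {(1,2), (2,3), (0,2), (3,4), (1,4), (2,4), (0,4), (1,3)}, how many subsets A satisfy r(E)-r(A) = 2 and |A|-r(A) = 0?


R(x,y) = sum over A in 2^E of x^(r(E)-r(A)) * y^(|A|-r(A)).
G has 5 vertices, 8 edges. r(E) = 4.
Enumerate all 2^8 = 256 subsets.
Count subsets with r(E)-r(A)=2 and |A|-r(A)=0: 28.

28


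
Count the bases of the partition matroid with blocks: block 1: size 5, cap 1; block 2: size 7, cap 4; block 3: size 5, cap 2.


A basis picks exactly ci elements from block i.
Number of bases = product of C(|Si|, ci).
= C(5,1) * C(7,4) * C(5,2)
= 5 * 35 * 10
= 1750.

1750


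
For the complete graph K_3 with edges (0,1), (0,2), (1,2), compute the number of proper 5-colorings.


P(K_3, k) = k(k-1)(k-2)...(k-2).
P(5) = (5) * (4) * (3) = 60.

60


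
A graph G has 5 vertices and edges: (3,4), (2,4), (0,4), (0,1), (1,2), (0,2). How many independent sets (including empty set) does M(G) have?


An independent set in a graphic matroid is an acyclic edge subset.
G has 5 vertices and 6 edges.
Enumerate all 2^6 = 64 subsets, checking for acyclicity.
Total independent sets = 48.

48


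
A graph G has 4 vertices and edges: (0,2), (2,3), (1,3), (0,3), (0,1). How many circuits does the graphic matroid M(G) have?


A circuit in a graphic matroid = edge set of a simple cycle.
G has 4 vertices and 5 edges.
Enumerating all minimal edge subsets forming cycles...
Total circuits found: 3.

3


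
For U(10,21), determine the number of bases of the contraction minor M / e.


Contracting e from U(10,21) gives U(9,20).
Bases of U(9,20) = (20 choose 9) = 167960.

167960


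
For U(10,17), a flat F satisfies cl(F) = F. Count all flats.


Flats of U(10,17): every subset of size < 10 is a flat, plus E itself.
Count = (17 choose 0) + (17 choose 1) + (17 choose 2) + (17 choose 3) + (17 choose 4) + (17 choose 5) + (17 choose 6) + (17 choose 7) + (17 choose 8) + (17 choose 9) + 1
     = 1 + 17 + 136 + 680 + 2380 + 6188 + 12376 + 19448 + 24310 + 24310 + 1
     = 89847.

89847


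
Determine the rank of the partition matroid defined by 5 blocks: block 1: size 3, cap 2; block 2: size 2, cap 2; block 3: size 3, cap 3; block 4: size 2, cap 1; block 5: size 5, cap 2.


Rank of a partition matroid = sum of min(|Si|, ci) for each block.
= min(3,2) + min(2,2) + min(3,3) + min(2,1) + min(5,2)
= 2 + 2 + 3 + 1 + 2
= 10.

10


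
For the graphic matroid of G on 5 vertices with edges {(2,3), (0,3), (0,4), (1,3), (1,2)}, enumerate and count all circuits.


A circuit in a graphic matroid = edge set of a simple cycle.
G has 5 vertices and 5 edges.
Enumerating all minimal edge subsets forming cycles...
Total circuits found: 1.

1


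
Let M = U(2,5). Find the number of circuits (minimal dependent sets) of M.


In U(2,5), circuits are the (3)-element subsets.
Any set of 3 elements is dependent, and removing any one element gives
an independent set of size 2, so it is a minimal dependent set.
Number of circuits = C(5,3) = (5 * 4 * 3) / (1 * 2 * 3) = 10.

10


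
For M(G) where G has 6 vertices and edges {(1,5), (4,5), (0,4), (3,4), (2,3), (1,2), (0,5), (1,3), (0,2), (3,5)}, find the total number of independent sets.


An independent set in a graphic matroid is an acyclic edge subset.
G has 6 vertices and 10 edges.
Enumerate all 2^10 = 1024 subsets, checking for acyclicity.
Total independent sets = 478.

478


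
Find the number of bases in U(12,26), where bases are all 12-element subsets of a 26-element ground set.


Bases of U(12,26) are all 12-element subsets of the 26-element ground set.
Number of bases = C(26,12).
C(26,12) = 26! / (12! * 14!) = 9657700.

9657700


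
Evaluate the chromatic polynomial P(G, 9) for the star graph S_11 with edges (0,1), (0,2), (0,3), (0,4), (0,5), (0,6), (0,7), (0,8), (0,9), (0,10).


P(tree, k) = k * (k-1)^(10) for any tree on 11 vertices.
P(9) = 9 * 8^10 = 9 * 1073741824 = 9663676416.

9663676416


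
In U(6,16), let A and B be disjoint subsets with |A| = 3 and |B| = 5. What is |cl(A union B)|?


|A union B| = 3 + 5 = 8 (disjoint).
In U(6,16), cl(S) = S if |S| < 6, else cl(S) = E.
Since 8 >= 6, cl(A union B) = E.
|cl(A union B)| = 16.

16


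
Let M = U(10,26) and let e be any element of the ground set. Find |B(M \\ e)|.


Deleting e from U(10,26) gives U(10,25) since n > r.
Bases of U(10,25) = C(25,10) = 3268760.

3268760


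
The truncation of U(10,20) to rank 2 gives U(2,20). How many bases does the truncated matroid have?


Truncating U(10,20) to rank 2 gives U(2,20).
Bases of U(2,20) are all 2-element subsets of 20 elements.
Number of bases = C(20,2) = (20 * 19) / (1 * 2) = 190.

190


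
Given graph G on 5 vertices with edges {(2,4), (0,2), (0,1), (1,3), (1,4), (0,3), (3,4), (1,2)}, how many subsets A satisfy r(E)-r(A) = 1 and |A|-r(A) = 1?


R(x,y) = sum over A in 2^E of x^(r(E)-r(A)) * y^(|A|-r(A)).
G has 5 vertices, 8 edges. r(E) = 4.
Enumerate all 2^8 = 256 subsets.
Count subsets with r(E)-r(A)=1 and |A|-r(A)=1: 25.

25


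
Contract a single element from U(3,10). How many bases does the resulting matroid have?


Contracting e from U(3,10) gives U(2,9).
Bases of U(2,9) = C(9,2) = 9! / (2! * 7!) = 36.

36


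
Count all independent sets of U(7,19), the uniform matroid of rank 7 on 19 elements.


Independent sets of U(7,19) are all subsets of size <= 7.
Count = (19 choose 0) + (19 choose 1) + (19 choose 2) + (19 choose 3) + (19 choose 4) + (19 choose 5) + (19 choose 6) + (19 choose 7)
     = 1 + 19 + 171 + 969 + 3876 + 11628 + 27132 + 50388
     = 94184.

94184


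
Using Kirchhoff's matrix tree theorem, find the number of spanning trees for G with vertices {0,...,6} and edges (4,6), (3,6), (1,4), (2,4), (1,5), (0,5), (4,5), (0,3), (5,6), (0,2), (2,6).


By Kirchhoff's matrix tree theorem, the number of spanning trees equals
the determinant of any cofactor of the Laplacian matrix L.
G has 7 vertices and 11 edges.
Computing the (6 x 6) cofactor determinant gives 175.

175


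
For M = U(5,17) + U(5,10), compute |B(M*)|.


(M1+M2)* = M1* + M2*.
M1* = U(12,17), bases: C(17,12) = 6188.
M2* = U(5,10), bases: C(10,5) = 252.
|B(M*)| = 6188 * 252 = 1559376.

1559376


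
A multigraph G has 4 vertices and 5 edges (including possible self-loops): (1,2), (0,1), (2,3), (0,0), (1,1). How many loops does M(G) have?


In a graphic matroid, a loop is a self-loop edge (u,u) with rank 0.
Examining all 5 edges for self-loops...
Self-loops found: (0,0), (1,1)
Number of loops = 2.

2


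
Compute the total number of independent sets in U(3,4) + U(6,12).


For a direct sum, |I(M1+M2)| = |I(M1)| * |I(M2)|.
|I(U(3,4))| = sum C(4,k) for k=0..3 = 15.
|I(U(6,12))| = sum C(12,k) for k=0..6 = 2510.
Total = 15 * 2510 = 37650.

37650


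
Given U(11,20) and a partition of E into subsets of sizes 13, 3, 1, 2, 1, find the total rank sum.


r(Ai) = min(|Ai|, 11) for each part.
Sum = min(13,11) + min(3,11) + min(1,11) + min(2,11) + min(1,11)
    = 11 + 3 + 1 + 2 + 1
    = 18.

18


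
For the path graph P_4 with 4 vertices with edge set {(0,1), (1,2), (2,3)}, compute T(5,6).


A path on 4 vertices is a tree with 3 edges.
T(x,y) = x^(3) for any tree.
T(5,6) = 5^3 = 125.

125


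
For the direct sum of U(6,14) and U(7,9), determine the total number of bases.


Bases of a direct sum M1 + M2: |B| = |B(M1)| * |B(M2)|.
|B(U(6,14))| = C(14,6) = 3003.
|B(U(7,9))| = C(9,7) = 36.
Total bases = 3003 * 36 = 108108.

108108


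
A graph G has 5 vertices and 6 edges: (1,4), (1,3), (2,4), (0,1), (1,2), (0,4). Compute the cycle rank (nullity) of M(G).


Cycle rank (nullity) = |E| - r(M) = |E| - (|V| - c).
|E| = 6, |V| = 5, c = 1.
Nullity = 6 - (5 - 1) = 6 - 4 = 2.

2


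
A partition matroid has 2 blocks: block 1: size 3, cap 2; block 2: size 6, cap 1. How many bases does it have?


A basis picks exactly ci elements from block i.
Number of bases = product of C(|Si|, ci).
= C(3,2) * C(6,1)
= 3 * 6
= 18.

18


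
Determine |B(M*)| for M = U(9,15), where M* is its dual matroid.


The dual of U(r,n) is U(n-r, n) = U(6,15).
Bases of U(6,15) are all (6)-element subsets.
|B(M*)| = C(15,6) = 15! / (6! * 9!) = 5005.

5005


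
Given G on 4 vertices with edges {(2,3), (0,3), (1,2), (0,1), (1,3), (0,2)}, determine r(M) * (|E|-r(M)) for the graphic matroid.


r(M) = |V| - c = 4 - 1 = 3.
nullity = |E| - r(M) = 6 - 3 = 3.
Product = 3 * 3 = 9.

9


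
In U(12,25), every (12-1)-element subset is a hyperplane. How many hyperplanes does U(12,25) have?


Hyperplanes of U(12,25) are flats of rank 11.
In a uniform matroid, these are exactly the (11)-element subsets.
Count = C(25,11) = 4457400.

4457400


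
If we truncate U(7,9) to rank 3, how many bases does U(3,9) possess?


Truncating U(7,9) to rank 3 gives U(3,9).
Bases of U(3,9) are all 3-element subsets of 9 elements.
Number of bases = C(9,3) = (9 * 8 * 7) / (1 * 2 * 3) = 84.

84


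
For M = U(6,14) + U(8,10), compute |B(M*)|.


(M1+M2)* = M1* + M2*.
M1* = U(8,14), bases: C(14,8) = 3003.
M2* = U(2,10), bases: C(10,2) = 45.
|B(M*)| = 3003 * 45 = 135135.

135135


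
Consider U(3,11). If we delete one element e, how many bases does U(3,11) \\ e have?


Deleting e from U(3,11) gives U(3,10) since n > r.
Bases of U(3,10) = C(10,3) = 10! / (3! * 7!) = 120.

120


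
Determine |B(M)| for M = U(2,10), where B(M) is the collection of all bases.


Bases of U(2,10) are all 2-element subsets of the 10-element ground set.
Number of bases = C(10,2).
C(10,2) = (10 * 9) / (1 * 2) = 45.

45


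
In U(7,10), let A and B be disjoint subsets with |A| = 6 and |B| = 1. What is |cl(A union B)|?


|A union B| = 6 + 1 = 7 (disjoint).
In U(7,10), cl(S) = S if |S| < 7, else cl(S) = E.
Since 7 >= 7, cl(A union B) = E.
|cl(A union B)| = 10.

10


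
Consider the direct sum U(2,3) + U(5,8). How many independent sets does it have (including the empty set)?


For a direct sum, |I(M1+M2)| = |I(M1)| * |I(M2)|.
|I(U(2,3))| = sum C(3,k) for k=0..2 = 7.
|I(U(5,8))| = sum C(8,k) for k=0..5 = 219.
Total = 7 * 219 = 1533.

1533


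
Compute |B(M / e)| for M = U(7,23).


Contracting e from U(7,23) gives U(6,22).
Bases of U(6,22) = C(22,6) = 22! / (6! * 16!) = 74613.

74613


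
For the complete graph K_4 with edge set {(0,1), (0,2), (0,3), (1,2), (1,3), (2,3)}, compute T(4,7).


T(K_4; x,y) = x^3 + 3x^2 + 4xy + 2x + y^3 + 3y^2 + 2y.
Substituting x=4, y=7:
= 64 + 48 + 112 + 8 + 343 + 147 + 14
= 736.

736


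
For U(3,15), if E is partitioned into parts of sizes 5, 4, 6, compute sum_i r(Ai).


r(Ai) = min(|Ai|, 3) for each part.
Sum = min(5,3) + min(4,3) + min(6,3)
    = 3 + 3 + 3
    = 9.

9


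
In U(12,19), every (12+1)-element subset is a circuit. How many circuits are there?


In U(12,19), circuits are the (13)-element subsets.
Any set of 13 elements is dependent, and removing any one element gives
an independent set of size 12, so it is a minimal dependent set.
Number of circuits = (19 choose 13) = 27132.

27132


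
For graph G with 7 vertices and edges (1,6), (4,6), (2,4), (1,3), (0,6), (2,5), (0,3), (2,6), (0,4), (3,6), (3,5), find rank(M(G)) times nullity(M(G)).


r(M) = |V| - c = 7 - 1 = 6.
nullity = |E| - r(M) = 11 - 6 = 5.
Product = 6 * 5 = 30.

30


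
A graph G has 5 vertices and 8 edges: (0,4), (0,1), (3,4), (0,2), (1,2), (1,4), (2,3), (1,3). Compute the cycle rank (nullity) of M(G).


Cycle rank (nullity) = |E| - r(M) = |E| - (|V| - c).
|E| = 8, |V| = 5, c = 1.
Nullity = 8 - (5 - 1) = 8 - 4 = 4.

4


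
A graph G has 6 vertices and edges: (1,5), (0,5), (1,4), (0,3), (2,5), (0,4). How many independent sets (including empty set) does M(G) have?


An independent set in a graphic matroid is an acyclic edge subset.
G has 6 vertices and 6 edges.
Enumerate all 2^6 = 64 subsets, checking for acyclicity.
Total independent sets = 60.

60


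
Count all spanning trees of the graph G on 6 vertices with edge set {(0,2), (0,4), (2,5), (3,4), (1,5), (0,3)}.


By Kirchhoff's matrix tree theorem, the number of spanning trees equals
the determinant of any cofactor of the Laplacian matrix L.
G has 6 vertices and 6 edges.
Computing the (5 x 5) cofactor determinant gives 3.

3


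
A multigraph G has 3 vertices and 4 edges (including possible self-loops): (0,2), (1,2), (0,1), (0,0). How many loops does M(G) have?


In a graphic matroid, a loop is a self-loop edge (u,u) with rank 0.
Examining all 4 edges for self-loops...
Self-loops found: (0,0)
Number of loops = 1.

1


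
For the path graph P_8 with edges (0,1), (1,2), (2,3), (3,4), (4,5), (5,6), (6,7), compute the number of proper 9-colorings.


P(P_8, k) = k * (k-1)^(7).
P(9) = 9 * 8^7 = 9 * 2097152 = 18874368.

18874368


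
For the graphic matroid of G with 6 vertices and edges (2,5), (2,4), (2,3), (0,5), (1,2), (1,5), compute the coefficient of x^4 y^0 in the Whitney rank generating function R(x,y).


R(x,y) = sum over A in 2^E of x^(r(E)-r(A)) * y^(|A|-r(A)).
G has 6 vertices, 6 edges. r(E) = 5.
Enumerate all 2^6 = 64 subsets.
Count subsets with r(E)-r(A)=4 and |A|-r(A)=0: 6.

6


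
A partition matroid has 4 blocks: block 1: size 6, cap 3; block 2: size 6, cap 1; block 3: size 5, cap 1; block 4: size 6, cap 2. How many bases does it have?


A basis picks exactly ci elements from block i.
Number of bases = product of C(|Si|, ci).
= C(6,3) * C(6,1) * C(5,1) * C(6,2)
= 20 * 6 * 5 * 15
= 9000.

9000


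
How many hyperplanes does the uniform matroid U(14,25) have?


Hyperplanes of U(14,25) are flats of rank 13.
In a uniform matroid, these are exactly the (13)-element subsets.
Count = C(25,13) = 5200300.

5200300


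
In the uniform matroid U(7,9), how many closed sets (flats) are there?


Flats of U(7,9): every subset of size < 7 is a flat, plus E itself.
Count = (9 choose 0) + (9 choose 1) + (9 choose 2) + (9 choose 3) + (9 choose 4) + (9 choose 5) + (9 choose 6) + 1
     = 1 + 9 + 36 + 84 + 126 + 126 + 84 + 1
     = 467.

467


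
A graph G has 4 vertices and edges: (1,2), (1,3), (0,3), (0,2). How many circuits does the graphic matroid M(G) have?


A circuit in a graphic matroid = edge set of a simple cycle.
G has 4 vertices and 4 edges.
Enumerating all minimal edge subsets forming cycles...
Total circuits found: 1.

1


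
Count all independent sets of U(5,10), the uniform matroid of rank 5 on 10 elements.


Independent sets of U(5,10) are all subsets of size <= 5.
Count = (10 choose 0) + (10 choose 1) + (10 choose 2) + (10 choose 3) + (10 choose 4) + (10 choose 5)
     = 1 + 10 + 45 + 120 + 210 + 252
     = 638.

638


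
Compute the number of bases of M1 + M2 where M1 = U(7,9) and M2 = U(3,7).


Bases of a direct sum M1 + M2: |B| = |B(M1)| * |B(M2)|.
|B(U(7,9))| = C(9,7) = 36.
|B(U(3,7))| = C(7,3) = 35.
Total bases = 36 * 35 = 1260.

1260


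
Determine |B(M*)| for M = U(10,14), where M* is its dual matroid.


The dual of U(r,n) is U(n-r, n) = U(4,14).
Bases of U(4,14) are all (4)-element subsets.
|B(M*)| = C(14,4) = (14 * 13 * 12 * 11) / (1 * 2 * 3 * 4) = 1001.

1001


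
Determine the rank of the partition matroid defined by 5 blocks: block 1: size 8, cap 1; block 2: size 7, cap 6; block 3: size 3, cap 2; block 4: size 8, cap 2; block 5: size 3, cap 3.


Rank of a partition matroid = sum of min(|Si|, ci) for each block.
= min(8,1) + min(7,6) + min(3,2) + min(8,2) + min(3,3)
= 1 + 6 + 2 + 2 + 3
= 14.

14


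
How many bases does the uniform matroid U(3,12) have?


Bases of U(3,12) are all 3-element subsets of the 12-element ground set.
Number of bases = C(12,3).
(12 choose 3) = 220.

220


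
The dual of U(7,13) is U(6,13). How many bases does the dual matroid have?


The dual of U(r,n) is U(n-r, n) = U(6,13).
Bases of U(6,13) are all (6)-element subsets.
|B(M*)| = C(13,6) = 1716.

1716


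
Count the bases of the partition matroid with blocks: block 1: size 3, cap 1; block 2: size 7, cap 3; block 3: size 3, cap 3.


A basis picks exactly ci elements from block i.
Number of bases = product of C(|Si|, ci).
= C(3,1) * C(7,3) * C(3,3)
= 3 * 35 * 1
= 105.

105


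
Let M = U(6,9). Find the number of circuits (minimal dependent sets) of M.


In U(6,9), circuits are the (7)-element subsets.
Any set of 7 elements is dependent, and removing any one element gives
an independent set of size 6, so it is a minimal dependent set.
Number of circuits = (9 choose 7) = 36.

36


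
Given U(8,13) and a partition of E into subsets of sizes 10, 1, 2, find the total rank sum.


r(Ai) = min(|Ai|, 8) for each part.
Sum = min(10,8) + min(1,8) + min(2,8)
    = 8 + 1 + 2
    = 11.

11


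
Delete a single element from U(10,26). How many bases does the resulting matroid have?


Deleting e from U(10,26) gives U(10,25) since n > r.
Bases of U(10,25) = C(25,10) = 25! / (10! * 15!) = 3268760.

3268760


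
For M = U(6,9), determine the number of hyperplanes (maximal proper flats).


Hyperplanes of U(6,9) are flats of rank 5.
In a uniform matroid, these are exactly the (5)-element subsets.
Count = C(9,5) = 126.

126


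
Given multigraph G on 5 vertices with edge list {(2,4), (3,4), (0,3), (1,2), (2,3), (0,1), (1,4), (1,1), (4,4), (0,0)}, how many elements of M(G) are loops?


In a graphic matroid, a loop is a self-loop edge (u,u) with rank 0.
Examining all 10 edges for self-loops...
Self-loops found: (1,1), (4,4), (0,0)
Number of loops = 3.

3


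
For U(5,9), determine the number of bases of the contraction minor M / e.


Contracting e from U(5,9) gives U(4,8).
Bases of U(4,8) = (8 choose 4) = 70.

70


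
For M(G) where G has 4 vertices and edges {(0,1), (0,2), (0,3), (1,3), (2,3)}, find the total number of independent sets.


An independent set in a graphic matroid is an acyclic edge subset.
G has 4 vertices and 5 edges.
Enumerate all 2^5 = 32 subsets, checking for acyclicity.
Total independent sets = 24.

24


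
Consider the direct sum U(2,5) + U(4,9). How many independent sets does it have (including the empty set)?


For a direct sum, |I(M1+M2)| = |I(M1)| * |I(M2)|.
|I(U(2,5))| = sum C(5,k) for k=0..2 = 16.
|I(U(4,9))| = sum C(9,k) for k=0..4 = 256.
Total = 16 * 256 = 4096.

4096


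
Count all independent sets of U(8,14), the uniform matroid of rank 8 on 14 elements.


Independent sets of U(8,14) are all subsets of size <= 8.
Count = C(14,0) + C(14,1) + C(14,2) + C(14,3) + C(14,4) + C(14,5) + C(14,6) + C(14,7) + C(14,8)
     = 1 + 14 + 91 + 364 + 1001 + 2002 + 3003 + 3432 + 3003
     = 12911.

12911


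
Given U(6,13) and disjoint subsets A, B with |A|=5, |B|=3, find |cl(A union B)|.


|A union B| = 5 + 3 = 8 (disjoint).
In U(6,13), cl(S) = S if |S| < 6, else cl(S) = E.
Since 8 >= 6, cl(A union B) = E.
|cl(A union B)| = 13.

13


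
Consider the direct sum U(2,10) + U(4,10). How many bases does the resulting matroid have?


Bases of a direct sum M1 + M2: |B| = |B(M1)| * |B(M2)|.
|B(U(2,10))| = C(10,2) = 45.
|B(U(4,10))| = C(10,4) = 210.
Total bases = 45 * 210 = 9450.

9450


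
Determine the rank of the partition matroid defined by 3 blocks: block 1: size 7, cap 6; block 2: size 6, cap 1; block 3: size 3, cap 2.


Rank of a partition matroid = sum of min(|Si|, ci) for each block.
= min(7,6) + min(6,1) + min(3,2)
= 6 + 1 + 2
= 9.

9


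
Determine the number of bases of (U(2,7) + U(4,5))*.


(M1+M2)* = M1* + M2*.
M1* = U(5,7), bases: C(7,5) = 21.
M2* = U(1,5), bases: C(5,1) = 5.
|B(M*)| = 21 * 5 = 105.

105


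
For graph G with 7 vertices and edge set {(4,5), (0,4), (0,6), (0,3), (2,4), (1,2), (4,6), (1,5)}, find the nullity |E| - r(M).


Cycle rank (nullity) = |E| - r(M) = |E| - (|V| - c).
|E| = 8, |V| = 7, c = 1.
Nullity = 8 - (7 - 1) = 8 - 6 = 2.

2


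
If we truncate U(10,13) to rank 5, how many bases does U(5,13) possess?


Truncating U(10,13) to rank 5 gives U(5,13).
Bases of U(5,13) are all 5-element subsets of 13 elements.
Number of bases = C(13,5) = 13! / (5! * 8!) = 1287.

1287


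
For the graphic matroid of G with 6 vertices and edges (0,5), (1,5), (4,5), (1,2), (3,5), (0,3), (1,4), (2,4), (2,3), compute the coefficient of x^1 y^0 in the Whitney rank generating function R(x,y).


R(x,y) = sum over A in 2^E of x^(r(E)-r(A)) * y^(|A|-r(A)).
G has 6 vertices, 9 edges. r(E) = 5.
Enumerate all 2^9 = 512 subsets.
Count subsets with r(E)-r(A)=1 and |A|-r(A)=0: 105.

105


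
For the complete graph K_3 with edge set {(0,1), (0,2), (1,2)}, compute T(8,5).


T(K_3; x,y) = x^2 + x + y.
T(8,5) = 64 + 8 + 5 = 77.

77


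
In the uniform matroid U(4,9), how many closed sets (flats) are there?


Flats of U(4,9): every subset of size < 4 is a flat, plus E itself.
Count = (9 choose 0) + (9 choose 1) + (9 choose 2) + (9 choose 3) + 1
     = 1 + 9 + 36 + 84 + 1
     = 131.

131


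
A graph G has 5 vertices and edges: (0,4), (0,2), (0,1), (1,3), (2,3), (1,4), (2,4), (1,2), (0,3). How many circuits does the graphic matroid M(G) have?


A circuit in a graphic matroid = edge set of a simple cycle.
G has 5 vertices and 9 edges.
Enumerating all minimal edge subsets forming cycles...
Total circuits found: 22.

22


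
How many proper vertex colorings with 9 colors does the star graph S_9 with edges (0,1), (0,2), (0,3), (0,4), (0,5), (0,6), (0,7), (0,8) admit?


P(tree, k) = k * (k-1)^(8) for any tree on 9 vertices.
P(9) = 9 * 8^8 = 9 * 16777216 = 150994944.

150994944


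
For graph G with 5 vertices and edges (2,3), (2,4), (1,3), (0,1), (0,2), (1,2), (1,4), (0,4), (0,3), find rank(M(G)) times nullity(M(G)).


r(M) = |V| - c = 5 - 1 = 4.
nullity = |E| - r(M) = 9 - 4 = 5.
Product = 4 * 5 = 20.

20


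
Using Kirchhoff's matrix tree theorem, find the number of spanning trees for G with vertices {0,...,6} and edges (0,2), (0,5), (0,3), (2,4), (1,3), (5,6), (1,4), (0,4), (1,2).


By Kirchhoff's matrix tree theorem, the number of spanning trees equals
the determinant of any cofactor of the Laplacian matrix L.
G has 7 vertices and 9 edges.
Computing the (6 x 6) cofactor determinant gives 24.

24


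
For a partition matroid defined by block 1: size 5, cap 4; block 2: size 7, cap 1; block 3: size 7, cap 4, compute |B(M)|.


A basis picks exactly ci elements from block i.
Number of bases = product of C(|Si|, ci).
= C(5,4) * C(7,1) * C(7,4)
= 5 * 7 * 35
= 1225.

1225


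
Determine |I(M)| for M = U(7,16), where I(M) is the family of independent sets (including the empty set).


Independent sets of U(7,16) are all subsets of size <= 7.
Count = C(16,0) + C(16,1) + C(16,2) + C(16,3) + C(16,4) + C(16,5) + C(16,6) + C(16,7)
     = 1 + 16 + 120 + 560 + 1820 + 4368 + 8008 + 11440
     = 26333.

26333


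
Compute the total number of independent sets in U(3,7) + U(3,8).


For a direct sum, |I(M1+M2)| = |I(M1)| * |I(M2)|.
|I(U(3,7))| = sum C(7,k) for k=0..3 = 64.
|I(U(3,8))| = sum C(8,k) for k=0..3 = 93.
Total = 64 * 93 = 5952.

5952


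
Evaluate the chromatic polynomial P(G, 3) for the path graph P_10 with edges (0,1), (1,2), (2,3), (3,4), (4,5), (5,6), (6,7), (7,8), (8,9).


P(P_10, k) = k * (k-1)^(9).
P(3) = 3 * 2^9 = 3 * 512 = 1536.

1536


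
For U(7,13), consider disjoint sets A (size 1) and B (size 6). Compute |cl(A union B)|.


|A union B| = 1 + 6 = 7 (disjoint).
In U(7,13), cl(S) = S if |S| < 7, else cl(S) = E.
Since 7 >= 7, cl(A union B) = E.
|cl(A union B)| = 13.

13


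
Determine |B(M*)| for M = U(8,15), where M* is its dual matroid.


The dual of U(r,n) is U(n-r, n) = U(7,15).
Bases of U(7,15) are all (7)-element subsets.
|B(M*)| = C(15,7) = 15! / (7! * 8!) = 6435.

6435


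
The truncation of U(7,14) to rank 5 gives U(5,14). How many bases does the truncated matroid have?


Truncating U(7,14) to rank 5 gives U(5,14).
Bases of U(5,14) are all 5-element subsets of 14 elements.
Number of bases = C(14,5) = 2002.

2002


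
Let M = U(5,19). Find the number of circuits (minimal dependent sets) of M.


In U(5,19), circuits are the (6)-element subsets.
Any set of 6 elements is dependent, and removing any one element gives
an independent set of size 5, so it is a minimal dependent set.
Number of circuits = C(19,6) = 27132.

27132


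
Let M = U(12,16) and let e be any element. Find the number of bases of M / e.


Contracting e from U(12,16) gives U(11,15).
Bases of U(11,15) = C(15,11) = 1365.

1365


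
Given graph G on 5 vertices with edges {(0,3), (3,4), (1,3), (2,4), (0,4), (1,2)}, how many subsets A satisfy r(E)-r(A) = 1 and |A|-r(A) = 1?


R(x,y) = sum over A in 2^E of x^(r(E)-r(A)) * y^(|A|-r(A)).
G has 5 vertices, 6 edges. r(E) = 4.
Enumerate all 2^6 = 64 subsets.
Count subsets with r(E)-r(A)=1 and |A|-r(A)=1: 4.

4


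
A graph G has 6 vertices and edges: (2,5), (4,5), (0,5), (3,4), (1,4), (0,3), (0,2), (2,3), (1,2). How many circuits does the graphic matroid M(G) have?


A circuit in a graphic matroid = edge set of a simple cycle.
G has 6 vertices and 9 edges.
Enumerating all minimal edge subsets forming cycles...
Total circuits found: 13.

13


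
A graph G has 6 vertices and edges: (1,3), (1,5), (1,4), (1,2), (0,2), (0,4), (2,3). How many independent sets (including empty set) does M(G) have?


An independent set in a graphic matroid is an acyclic edge subset.
G has 6 vertices and 7 edges.
Enumerate all 2^7 = 128 subsets, checking for acyclicity.
Total independent sets = 104.

104
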